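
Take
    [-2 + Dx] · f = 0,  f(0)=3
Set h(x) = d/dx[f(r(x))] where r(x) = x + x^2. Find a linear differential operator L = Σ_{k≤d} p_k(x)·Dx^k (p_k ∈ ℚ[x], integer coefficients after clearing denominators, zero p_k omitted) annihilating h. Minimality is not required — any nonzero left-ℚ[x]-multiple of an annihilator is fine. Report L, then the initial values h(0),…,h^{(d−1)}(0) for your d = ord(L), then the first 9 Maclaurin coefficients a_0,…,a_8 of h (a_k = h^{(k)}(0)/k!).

L = (4 + 8·x + 8·x^2) + (-1 - 2·x)·Dx  (order 1).
h: a_k = 6, 24, 48, 80, 104, 608/5, 1856/15, 12224/105, 2096/21, …
ICs: h(0) = 6.

f: a_k = 3, 6, 6, 4, 2, 4/5, 4/15, 8/105, 2/105, …
h₀=f(r): pull back L_f along r ⇒ L₀.
Differentiate: ansatz ord ≤ ord L₀ ⇒ L.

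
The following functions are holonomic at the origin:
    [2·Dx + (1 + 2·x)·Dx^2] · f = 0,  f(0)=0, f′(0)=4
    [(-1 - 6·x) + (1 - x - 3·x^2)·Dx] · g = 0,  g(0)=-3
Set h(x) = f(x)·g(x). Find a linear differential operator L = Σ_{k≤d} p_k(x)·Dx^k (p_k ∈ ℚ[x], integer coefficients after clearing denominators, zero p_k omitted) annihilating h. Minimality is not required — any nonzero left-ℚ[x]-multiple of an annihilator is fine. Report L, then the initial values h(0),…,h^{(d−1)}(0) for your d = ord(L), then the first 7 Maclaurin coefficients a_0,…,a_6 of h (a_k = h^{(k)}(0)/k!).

L = (8 + 24·x) + (18·x + 30·x^2)·Dx + (-1 - x + 5·x^2 + 6·x^3)·Dx^2  (order 2).
h: a_k = 0, -12, 0, -52, -28, -1112/5, -1212/5, …
ICs: h(0) = 0, h′(0) = -12.

f: a_k = 0, 4, -4, 16/3, -8, 64/5, -64/3, …
g: a_k = -3, -3, -12, -21, -57, -120, -291, …
L₀ := L_f ⊗_s L_g (sym. prod.), ord ≤ 2.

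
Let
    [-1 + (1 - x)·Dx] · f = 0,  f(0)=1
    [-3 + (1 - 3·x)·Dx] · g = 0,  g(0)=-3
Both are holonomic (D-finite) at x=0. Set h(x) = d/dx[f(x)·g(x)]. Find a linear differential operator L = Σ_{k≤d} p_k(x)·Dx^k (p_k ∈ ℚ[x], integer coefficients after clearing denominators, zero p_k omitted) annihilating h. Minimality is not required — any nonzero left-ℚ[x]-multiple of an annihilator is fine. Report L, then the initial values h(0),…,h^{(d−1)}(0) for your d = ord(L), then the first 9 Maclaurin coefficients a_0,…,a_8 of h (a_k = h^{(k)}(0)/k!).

f: a_k = 1, 1, 1, 1, 1, 1, 1, 1, 1, …
g: a_k = -3, -9, -27, -81, -243, -729, -2187, -6561, -19683, …
L₀ := L_f ⊗_s L_g (sym. prod.), ord ≤ 1.
h₀' ⇒ L via d/dx closure of L₀.
L = (13 - 36·x + 27·x^2) + (-2 + 11·x - 18·x^2 + 9·x^3)·Dx  (order 1).
h: a_k = -12, -78, -360, -1452, -5460, -19674, -68880, -236184, -797148, …
ICs: h(0) = -12.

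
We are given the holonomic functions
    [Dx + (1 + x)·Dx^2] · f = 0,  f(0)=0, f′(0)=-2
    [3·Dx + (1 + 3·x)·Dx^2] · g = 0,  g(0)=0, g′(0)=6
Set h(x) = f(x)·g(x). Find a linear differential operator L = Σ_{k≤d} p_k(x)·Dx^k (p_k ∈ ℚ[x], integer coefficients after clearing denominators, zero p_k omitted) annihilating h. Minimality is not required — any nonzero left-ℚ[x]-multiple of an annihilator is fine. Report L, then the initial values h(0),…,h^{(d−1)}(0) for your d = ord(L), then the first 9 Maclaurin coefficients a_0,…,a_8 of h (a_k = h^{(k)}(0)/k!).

f: a_k = 0, -2, 1, -2/3, 1/2, -2/5, 1/3, -2/7, 1/4, …
g: a_k = 0, 6, -9, 18, -81/2, 486/5, -243, 4374/7, -6561/4, …
f·g: L₀ = L_f ⊗_s L_g, ord ≤ 2·2.
L = (30 + 72·x + 54·x^2)·Dx + (76 + 354·x + 540·x^2 + 270·x^3)·Dx^2 + (29 + 200·x + 486·x^2 + 504·x^3 + 189·x^4)·Dx^3 + (2 + 19·x + 68·x^2 + 114·x^3 + 90·x^4 + 27·x^5)·Dx^4  (order 4).
h: a_k = 0, 0, -12, 24, -49, 108, -1269/5, 3124/5, -44511/28, …
ICs: h(0) = 0, h′(0) = 0, h′′(0) = -24, h′′′(0) = 144.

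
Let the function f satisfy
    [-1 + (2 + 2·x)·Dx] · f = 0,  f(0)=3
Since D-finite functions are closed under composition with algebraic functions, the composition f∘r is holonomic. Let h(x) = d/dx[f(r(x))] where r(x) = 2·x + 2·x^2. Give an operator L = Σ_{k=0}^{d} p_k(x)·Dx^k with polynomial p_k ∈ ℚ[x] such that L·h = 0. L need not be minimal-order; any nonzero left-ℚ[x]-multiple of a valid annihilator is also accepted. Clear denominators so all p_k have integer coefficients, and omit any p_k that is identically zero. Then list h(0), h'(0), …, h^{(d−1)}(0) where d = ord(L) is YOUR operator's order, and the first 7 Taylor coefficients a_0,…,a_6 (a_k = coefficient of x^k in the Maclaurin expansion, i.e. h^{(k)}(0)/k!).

f: a_k = 3, 3/2, -3/8, 3/16, -15/128, 21/256, -63/1024, …
Substitute x→r, Dx→(1/r')Dx; clear ⇒ L₀.
Derive L from L₀ (diff closure).
L = 1 + (-1 - 4·x - 6·x^2 - 4·x^3)·Dx  (order 1).
h: a_k = 3, 3, -9/2, 9/2, -15/8, -27/8, 147/16, …
ICs: h(0) = 3.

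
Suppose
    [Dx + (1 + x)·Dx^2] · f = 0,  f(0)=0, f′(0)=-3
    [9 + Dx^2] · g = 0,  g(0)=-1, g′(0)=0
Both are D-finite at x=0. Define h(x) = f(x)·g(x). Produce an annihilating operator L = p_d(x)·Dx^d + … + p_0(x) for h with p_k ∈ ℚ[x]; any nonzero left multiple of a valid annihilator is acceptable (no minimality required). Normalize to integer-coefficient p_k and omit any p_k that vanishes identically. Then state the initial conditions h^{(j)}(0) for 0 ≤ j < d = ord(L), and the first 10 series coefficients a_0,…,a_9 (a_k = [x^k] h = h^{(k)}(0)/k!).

f: a_k = 0, -3, 3/2, -1, 3/4, -3/5, 1/2, -3/7, 3/8, -1/3, …
g: a_k = -1, 0, 9/2, 0, -27/8, 0, 81/80, 0, -729/4480, 0, …
Product ⇒ symmetric product L₀, ord ≤ 4.
L = (2493 + 10854·x + 17091·x^2 + 11664·x^3 + 2916·x^4) + (612 + 1908·x + 1944·x^2 + 648·x^3)·Dx + (592 + 2484·x + 3834·x^2 + 2592·x^3 + 648·x^4)·Dx^2 + (68 + 212·x + 216·x^2 + 72·x^3)·Dx^3 + (35 + 142·x + 215·x^2 + 144·x^3 + 36·x^4)·Dx^4  (order 4).
h: a_k = 0, 3, -3/2, -25/2, 6, 249/40, -35/16, -1083/560, 69/80, -1271/13440, …
ICs: h(0) = 0, h′(0) = 3, h′′(0) = -3, h′′′(0) = -75.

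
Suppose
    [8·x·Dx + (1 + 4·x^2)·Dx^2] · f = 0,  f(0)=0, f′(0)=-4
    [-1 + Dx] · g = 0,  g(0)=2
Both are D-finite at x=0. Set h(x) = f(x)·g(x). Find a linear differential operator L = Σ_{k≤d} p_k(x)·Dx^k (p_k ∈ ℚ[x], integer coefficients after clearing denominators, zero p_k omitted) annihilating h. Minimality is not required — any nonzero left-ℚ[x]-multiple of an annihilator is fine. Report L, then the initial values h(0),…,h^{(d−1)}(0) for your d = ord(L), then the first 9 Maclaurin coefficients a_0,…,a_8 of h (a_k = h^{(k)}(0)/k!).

f: a_k = 0, -4, 0, 16/3, 0, -64/5, 0, 256/7, 0, …
g: a_k = 2, 2, 1, 1/3, 1/12, 1/60, 1/360, 1/2520, 1/20160, …
Product ⇒ symmetric product L₀, ord ≤ 2.
L = (1 - 8·x + 4·x^2) + (-2 + 8·x - 8·x^2)·Dx + (1 + 4·x^2)·Dx^2  (order 2).
h: a_k = 0, -8, -8, 20/3, 28/3, -103/5, -215/9, 12763/210, 43447/630, …
ICs: h(0) = 0, h′(0) = -8.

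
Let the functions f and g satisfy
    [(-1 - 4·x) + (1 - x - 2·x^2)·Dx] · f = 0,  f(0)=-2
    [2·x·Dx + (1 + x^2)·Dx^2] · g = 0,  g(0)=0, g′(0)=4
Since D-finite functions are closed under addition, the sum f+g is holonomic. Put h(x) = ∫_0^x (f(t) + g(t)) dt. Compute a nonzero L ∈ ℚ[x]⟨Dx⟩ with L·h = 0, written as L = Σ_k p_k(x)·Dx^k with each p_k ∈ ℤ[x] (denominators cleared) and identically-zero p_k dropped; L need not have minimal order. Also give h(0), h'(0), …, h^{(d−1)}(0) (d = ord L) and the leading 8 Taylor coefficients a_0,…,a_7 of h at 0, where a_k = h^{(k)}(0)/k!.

f: a_k = -2, -2, -6, -10, -22, -42, -86, -170, …
g: a_k = 0, 4, 0, -4/3, 0, 4/5, 0, -4/7, …
L₀ := lclm(L_f,L_g); ord L₀ ≤ 1+2.
h=∫h₀ ⇒ L = L₀·Dx.
L = (-6 + 24·x + 162·x^2 + 240·x^3 + 384·x^4 + 48·x^6)·Dx^2 + (16 + 74·x + 88·x^2 + 226·x^3 + 212·x^4 + 304·x^5 + 12·x^6 + 48·x^7)·Dx^3 + (-3 - 4·x - 8·x^2 + 28·x^3 + 27·x^4 + 36·x^5 + 40·x^6 + 4·x^7 + 8·x^8)·Dx^4  (order 4).
h: a_k = 0, -2, 1, -2, -17/6, -22/5, -103/15, -86/7, …
ICs: h(0) = 0, h′(0) = -2, h′′(0) = 2, h′′′(0) = -12.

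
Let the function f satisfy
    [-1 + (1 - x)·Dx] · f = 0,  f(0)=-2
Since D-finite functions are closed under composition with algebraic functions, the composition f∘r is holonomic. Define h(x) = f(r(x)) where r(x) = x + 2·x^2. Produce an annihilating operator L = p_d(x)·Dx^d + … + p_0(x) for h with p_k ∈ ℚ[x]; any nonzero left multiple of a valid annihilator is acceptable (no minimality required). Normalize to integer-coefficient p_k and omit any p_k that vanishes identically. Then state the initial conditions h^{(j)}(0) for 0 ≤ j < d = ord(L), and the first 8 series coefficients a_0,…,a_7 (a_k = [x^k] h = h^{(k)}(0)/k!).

f: a_k = -2, -2, -2, -2, -2, -2, -2, -2, …
L₀ from L_f via x↦r, Dx↦r'^{-1}Dx.
L = (1 + 4·x) + (-1 + x + 2·x^2)·Dx  (order 1).
h: a_k = -2, -2, -6, -10, -22, -42, -86, -170, …
ICs: h(0) = -2.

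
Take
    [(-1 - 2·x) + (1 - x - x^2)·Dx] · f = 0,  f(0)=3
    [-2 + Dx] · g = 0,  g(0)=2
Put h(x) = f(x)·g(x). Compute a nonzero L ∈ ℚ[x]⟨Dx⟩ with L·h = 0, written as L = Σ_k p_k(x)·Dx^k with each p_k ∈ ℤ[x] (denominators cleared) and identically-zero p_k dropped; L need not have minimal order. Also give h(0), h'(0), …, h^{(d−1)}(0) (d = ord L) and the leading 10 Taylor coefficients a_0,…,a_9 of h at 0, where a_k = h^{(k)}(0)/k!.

L = (3 - 2·x^2) + (-1 + x + x^2)·Dx  (order 1).
h: a_k = 6, 18, 36, 62, 102, 828/5, 4022/15, 15186/35, 24572/35, 1073474/945, …
ICs: h(0) = 6.

f: a_k = 3, 3, 6, 9, 15, 24, 39, 63, 102, 165, …
g: a_k = 2, 4, 4, 8/3, 4/3, 8/15, 8/45, 16/315, 4/315, 8/2835, …
Sym-product of L_f,L_g gives L₀ (≤ ord 1).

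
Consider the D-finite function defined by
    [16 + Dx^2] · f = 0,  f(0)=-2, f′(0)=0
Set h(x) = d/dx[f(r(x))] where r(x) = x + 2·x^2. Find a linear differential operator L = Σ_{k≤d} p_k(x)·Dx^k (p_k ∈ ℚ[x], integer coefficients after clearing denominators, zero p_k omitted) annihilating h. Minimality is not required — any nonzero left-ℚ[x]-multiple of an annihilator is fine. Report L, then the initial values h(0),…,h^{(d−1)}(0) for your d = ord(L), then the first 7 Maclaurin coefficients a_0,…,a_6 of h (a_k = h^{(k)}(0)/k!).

f: a_k = -2, 0, 16, 0, -64/3, 0, 512/45, …
f∘r: x↦r, Dx↦Dx/r' in L_f ⇒ L₀.
h=h₀': d/dx-closure on L₀ ⇒ L.
L = (64 + 256·x + 1536·x^2 + 4096·x^3 + 4096·x^4) + (-12 - 48·x)·Dx + (1 + 8·x + 16·x^2)·Dx^2  (order 2).
h: a_k = 0, 32, 192, 512/3, -2560/3, -45056/15, -57344/15, …
ICs: h(0) = 0, h′(0) = 32.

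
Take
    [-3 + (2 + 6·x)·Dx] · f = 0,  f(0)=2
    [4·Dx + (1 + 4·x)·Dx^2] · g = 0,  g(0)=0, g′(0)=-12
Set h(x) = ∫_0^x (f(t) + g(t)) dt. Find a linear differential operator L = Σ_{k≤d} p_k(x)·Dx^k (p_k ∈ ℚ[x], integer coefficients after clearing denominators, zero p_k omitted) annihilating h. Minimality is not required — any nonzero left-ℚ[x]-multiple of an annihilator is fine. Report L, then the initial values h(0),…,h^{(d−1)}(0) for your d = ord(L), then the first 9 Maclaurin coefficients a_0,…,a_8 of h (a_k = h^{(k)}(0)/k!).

f: a_k = 2, 3, -9/4, 27/8, -405/64, 1701/128, -15309/512, 72171/1024, -2814669/16384, …
g: a_k = 0, -12, 24, -64, 192, -3072/5, 2048, -49152/7, 24576, …
L₀ := lclm(L_f,L_g); ord L₀ ≤ 1+2.
Integrate: L := L₀·Dx.
L = (84 + 144·x)·Dx^2 + (101 + 552·x + 720·x^2)·Dx^3 + (10 + 94·x + 288·x^2 + 288·x^3)·Dx^4  (order 4).
h: a_k = 0, 2, -9/2, 29/4, -485/32, 11883/320, -128237/1280, 1033267/3584, -49826451/57344, …
ICs: h(0) = 0, h′(0) = 2, h′′(0) = -9, h′′′(0) = 87/2.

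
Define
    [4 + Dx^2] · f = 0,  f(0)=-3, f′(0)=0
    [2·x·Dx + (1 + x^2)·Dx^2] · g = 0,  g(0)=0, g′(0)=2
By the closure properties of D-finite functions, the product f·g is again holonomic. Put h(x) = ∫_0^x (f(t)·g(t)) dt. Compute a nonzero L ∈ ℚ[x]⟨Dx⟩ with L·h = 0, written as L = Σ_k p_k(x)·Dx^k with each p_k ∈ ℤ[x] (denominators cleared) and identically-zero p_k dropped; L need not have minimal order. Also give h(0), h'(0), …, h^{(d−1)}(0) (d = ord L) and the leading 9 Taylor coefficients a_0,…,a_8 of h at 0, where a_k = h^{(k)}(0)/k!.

f: a_k = -3, 0, 6, 0, -2, 0, 4/15, 0, -2/105, …
g: a_k = 0, 2, 0, -2/3, 0, 2/5, 0, -2/7, 0, …
Sym-product of L_f,L_g gives L₀ (≤ ord 4).
h=∫₀ˣh₀: take L = L₀·Dx.
L = (160 + 464·x^2 + 464·x^4 + 256·x^6 + 64·x^8)·Dx + (96·x + 224·x^3 + 192·x^5 + 64·x^7)·Dx^2 + (60 + 188·x^2 + 216·x^4 + 128·x^6 + 32·x^8)·Dx^3 + (24·x + 56·x^3 + 48·x^5 + 16·x^7)·Dx^4 + (5 + 18·x^2 + 25·x^4 + 16·x^6 + 4·x^8)·Dx^5  (order 5).
h: a_k = 0, 0, -3, 0, 7/2, 0, -23/15, 0, 269/420, …
ICs: h(0) = 0, h′(0) = 0, h′′(0) = -6, h′′′(0) = 0, h′′′′(0) = 84.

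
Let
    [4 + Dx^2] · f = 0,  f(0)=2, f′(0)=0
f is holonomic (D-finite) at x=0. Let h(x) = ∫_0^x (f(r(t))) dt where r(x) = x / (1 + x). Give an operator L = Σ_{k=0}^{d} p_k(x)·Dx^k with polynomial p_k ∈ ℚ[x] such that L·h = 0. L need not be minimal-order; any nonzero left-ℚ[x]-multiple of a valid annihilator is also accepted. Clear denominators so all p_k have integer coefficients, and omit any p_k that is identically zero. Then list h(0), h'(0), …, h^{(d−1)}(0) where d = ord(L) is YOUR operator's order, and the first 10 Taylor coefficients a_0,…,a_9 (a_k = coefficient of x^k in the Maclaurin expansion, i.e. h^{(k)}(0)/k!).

L = 4·Dx + (2 + 6·x + 6·x^2 + 2·x^3)·Dx^2 + (1 + 4·x + 6·x^2 + 4·x^3 + x^4)·Dx^3  (order 3).
h: a_k = 0, 2, 0, -4/3, 2, -32/15, 16/9, -44/45, -1/5, 4708/2835, …
ICs: h(0) = 0, h′(0) = 2, h′′(0) = 0.

f: a_k = 2, 0, -4, 0, 4/3, 0, -8/45, 0, 4/315, 0, …
L₀ from L_f via x↦r, Dx↦r'^{-1}Dx.
Integrate: L := L₀·Dx.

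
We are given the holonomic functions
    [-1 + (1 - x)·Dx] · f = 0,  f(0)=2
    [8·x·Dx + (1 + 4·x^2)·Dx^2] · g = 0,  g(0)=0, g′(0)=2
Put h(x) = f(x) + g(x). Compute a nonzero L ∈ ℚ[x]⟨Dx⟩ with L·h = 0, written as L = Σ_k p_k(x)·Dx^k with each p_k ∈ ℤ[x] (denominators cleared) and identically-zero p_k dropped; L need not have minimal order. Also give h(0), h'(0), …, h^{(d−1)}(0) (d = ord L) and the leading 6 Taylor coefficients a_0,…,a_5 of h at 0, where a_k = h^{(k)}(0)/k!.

L = (-8 + 32·x + 96·x^2)·Dx + (7 - 8·x - 20·x^2 + 96·x^3)·Dx^2 + (-1 - 3·x - 12·x^3 + 16·x^4)·Dx^3  (order 3).
h: a_k = 2, 4, 2, -2/3, 2, 42/5, …
ICs: h(0) = 2, h′(0) = 4, h′′(0) = 4.

f: a_k = 2, 2, 2, 2, 2, 2, …
g: a_k = 0, 2, 0, -8/3, 0, 32/5, …
Sum ⇒ L₀ = lclm(L_f,L_g) in ℚ(x)⟨Dx⟩.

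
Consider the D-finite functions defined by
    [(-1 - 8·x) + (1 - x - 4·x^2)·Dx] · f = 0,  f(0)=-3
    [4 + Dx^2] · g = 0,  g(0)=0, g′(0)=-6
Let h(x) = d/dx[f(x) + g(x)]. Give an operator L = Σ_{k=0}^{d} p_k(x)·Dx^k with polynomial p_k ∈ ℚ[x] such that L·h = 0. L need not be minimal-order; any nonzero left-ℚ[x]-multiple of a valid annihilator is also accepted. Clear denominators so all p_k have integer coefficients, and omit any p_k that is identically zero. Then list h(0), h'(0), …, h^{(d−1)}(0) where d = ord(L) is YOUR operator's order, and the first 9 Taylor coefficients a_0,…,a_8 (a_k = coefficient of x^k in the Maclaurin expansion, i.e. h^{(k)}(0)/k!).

f: a_k = -3, -3, -15, -27, -87, -195, -543, -1323, -3495, …
g: a_k = 0, -6, 0, 4, 0, -4/5, 0, 8/105, 0, …
f+g: L₀ = lclm(L_f,L_g), ord ≤ 1+2.
Derive L from L₀ (diff closure).
L = (1472 + 8672·x + 38224·x^2 + 28480·x^3 + 58880·x^4 + 9216·x^5 + 12288·x^6) + (-116 - 892·x + 504·x^2 + 2312·x^3 + 5920·x^4 + 10368·x^5 + 3584·x^6 + 4096·x^7)·Dx + (368 + 2168·x + 9556·x^2 + 7120·x^3 + 14720·x^4 + 2304·x^5 + 3072·x^6)·Dx^2 + (-29 - 223·x + 126·x^2 + 578·x^3 + 1480·x^4 + 2592·x^5 + 896·x^6 + 1024·x^7)·Dx^3  (order 3).
h: a_k = -9, -30, -69, -348, -979, -3258, -138907/15, -27960, -8303719/105, …
ICs: h(0) = -9, h′(0) = -30, h′′(0) = -138.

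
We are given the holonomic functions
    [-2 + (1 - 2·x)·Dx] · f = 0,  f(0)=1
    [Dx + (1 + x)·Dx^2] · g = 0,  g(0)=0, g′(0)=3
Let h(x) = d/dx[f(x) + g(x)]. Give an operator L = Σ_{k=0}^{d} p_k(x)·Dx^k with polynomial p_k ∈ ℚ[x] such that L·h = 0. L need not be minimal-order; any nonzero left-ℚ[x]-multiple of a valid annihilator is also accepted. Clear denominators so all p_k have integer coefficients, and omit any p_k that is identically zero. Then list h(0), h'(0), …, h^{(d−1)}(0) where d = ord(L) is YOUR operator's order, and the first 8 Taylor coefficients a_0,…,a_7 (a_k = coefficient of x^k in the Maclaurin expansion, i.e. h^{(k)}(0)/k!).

L = (32 + 8·x) + (22 + 56·x + 16·x^2)·Dx + (-5 + 3·x + 12·x^2 + 4·x^3)·Dx^2  (order 2).
h: a_k = 5, 5, 27, 61, 163, 381, 899, 2045, …
ICs: h(0) = 5, h′(0) = 5.

f: a_k = 1, 2, 4, 8, 16, 32, 64, 128, …
g: a_k = 0, 3, -3/2, 1, -3/4, 3/5, -1/2, 3/7, …
L₀ := lclm(L_f,L_g); ord L₀ ≤ 1+2.
h₀' ⇒ L via d/dx closure of L₀.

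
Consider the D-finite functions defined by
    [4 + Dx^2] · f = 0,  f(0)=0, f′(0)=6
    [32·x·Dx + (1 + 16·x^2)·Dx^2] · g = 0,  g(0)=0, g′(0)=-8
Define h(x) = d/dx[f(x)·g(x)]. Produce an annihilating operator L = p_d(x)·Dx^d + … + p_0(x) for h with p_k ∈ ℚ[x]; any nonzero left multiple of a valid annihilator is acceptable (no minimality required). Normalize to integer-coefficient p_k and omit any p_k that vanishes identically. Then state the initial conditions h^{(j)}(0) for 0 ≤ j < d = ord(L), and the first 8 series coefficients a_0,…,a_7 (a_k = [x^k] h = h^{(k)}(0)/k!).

f: a_k = 0, 6, 0, -4, 0, 4/5, 0, -8/105, …
g: a_k = 0, -8, 0, 128/3, 0, -2048/5, 0, 32768/7, …
f·g: L₀ = L_f ⊗_s L_g, ord ≤ 2·2.
Derive L from L₀ (diff closure).
L = (62288 + 2213376·x^2 + 73428992·x^4 + 58982400·x^6 + 3145728·x^8 - 167772160·x^10 + 268435456·x^12) + (35072·x + 2871296·x^3 + 39976960·x^5 + 52428800·x^7 + 83886080·x^9 + 268435456·x^11)·Dx + (15912 + 579328·x^2 + 18954240·x^4 + 19529728·x^6 + 9961472·x^8 - 16777216·x^10 + 134217728·x^12)·Dx^2 + (8768·x + 717824·x^3 + 9994240·x^5 + 13107200·x^7 + 20971520·x^9 + 67108864·x^11)·Dx^3 + (85 + 6496·x^2 + 149248·x^4 + 1196032·x^6 + 2293760·x^8 + 6291456·x^10 + 16777216·x^12)·Dx^4  (order 4).
h: a_k = 0, -96, 0, 1152, 0, -15808, 0, 238080, …
ICs: h(0) = 0, h′(0) = -96, h′′(0) = 0, h′′′(0) = 6912.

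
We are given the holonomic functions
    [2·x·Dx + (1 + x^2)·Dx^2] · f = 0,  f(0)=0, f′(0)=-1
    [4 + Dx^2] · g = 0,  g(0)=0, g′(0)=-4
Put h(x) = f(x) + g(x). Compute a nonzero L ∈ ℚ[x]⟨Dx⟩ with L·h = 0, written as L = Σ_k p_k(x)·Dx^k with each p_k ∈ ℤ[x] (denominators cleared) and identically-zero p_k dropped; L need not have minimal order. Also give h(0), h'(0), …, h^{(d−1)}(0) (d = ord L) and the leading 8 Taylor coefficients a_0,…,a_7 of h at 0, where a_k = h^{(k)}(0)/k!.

L = (-32·x + 80·x^3 + 16·x^5)·Dx + (4 + 32·x^2 + 36·x^4 + 8·x^6)·Dx^2 + (-8·x + 20·x^3 + 4·x^5)·Dx^3 + (1 + 8·x^2 + 9·x^4 + 2·x^6)·Dx^4  (order 4).
h: a_k = 0, -5, 0, 3, 0, -11/15, 0, 61/315, …
ICs: h(0) = 0, h′(0) = -5, h′′(0) = 0, h′′′(0) = 18.

f: a_k = 0, -1, 0, 1/3, 0, -1/5, 0, 1/7, …
g: a_k = 0, -4, 0, 8/3, 0, -8/15, 0, 16/315, …
Sum ⇒ L₀ = lclm(L_f,L_g) in ℚ(x)⟨Dx⟩.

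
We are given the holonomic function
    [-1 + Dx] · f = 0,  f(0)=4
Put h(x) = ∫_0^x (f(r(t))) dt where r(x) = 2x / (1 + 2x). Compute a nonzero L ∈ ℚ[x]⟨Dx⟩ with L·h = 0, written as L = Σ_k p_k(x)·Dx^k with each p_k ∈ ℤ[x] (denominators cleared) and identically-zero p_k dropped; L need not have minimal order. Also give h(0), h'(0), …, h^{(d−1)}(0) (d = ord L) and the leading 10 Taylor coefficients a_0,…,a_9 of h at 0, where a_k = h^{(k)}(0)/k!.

L = -2·Dx + (1 + 4·x + 4·x^2)·Dx^2  (order 2).
h: a_k = 0, 4, 4, -8/3, 4/3, 8/15, -152/45, 2416/315, -4364/315, 62728/2835, …
ICs: h(0) = 0, h′(0) = 4.

f: a_k = 4, 4, 2, 2/3, 1/6, 1/30, 1/180, 1/1260, 1/10080, 1/90720, …
Substitute x→r, Dx→(1/r')Dx; clear ⇒ L₀.
h=∫₀ˣh₀: take L = L₀·Dx.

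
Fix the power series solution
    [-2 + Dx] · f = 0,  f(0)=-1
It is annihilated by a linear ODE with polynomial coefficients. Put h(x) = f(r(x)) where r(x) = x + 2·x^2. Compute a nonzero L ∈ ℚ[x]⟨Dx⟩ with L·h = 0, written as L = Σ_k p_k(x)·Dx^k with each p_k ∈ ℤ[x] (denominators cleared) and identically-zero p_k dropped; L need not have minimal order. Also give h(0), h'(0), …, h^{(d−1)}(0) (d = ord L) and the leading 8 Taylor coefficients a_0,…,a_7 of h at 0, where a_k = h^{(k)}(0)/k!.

L = (-2 - 8·x) + Dx  (order 1).
h: a_k = -1, -2, -6, -28/3, -50/3, -108/5, -1324/45, -10424/315, …
ICs: h(0) = -1.

f: a_k = -1, -2, -2, -4/3, -2/3, -4/15, -4/45, -8/315, …
Substitute x→r, Dx→(1/r')Dx; clear ⇒ L₀.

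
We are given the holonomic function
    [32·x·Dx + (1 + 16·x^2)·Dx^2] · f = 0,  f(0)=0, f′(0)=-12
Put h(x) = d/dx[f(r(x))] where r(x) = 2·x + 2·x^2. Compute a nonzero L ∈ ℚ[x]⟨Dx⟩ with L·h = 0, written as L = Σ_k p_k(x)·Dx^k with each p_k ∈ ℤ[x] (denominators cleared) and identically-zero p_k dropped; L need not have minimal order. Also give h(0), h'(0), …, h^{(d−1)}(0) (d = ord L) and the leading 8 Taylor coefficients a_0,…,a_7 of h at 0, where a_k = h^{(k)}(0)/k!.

L = (-2 + 128·x + 512·x^2 + 768·x^3 + 384·x^4) + (1 + 2·x + 64·x^2 + 256·x^3 + 320·x^4 + 128·x^5)·Dx  (order 1).
h: a_k = -24, -48, 1536, 6144, -90624, -586752, 4915200, 48758784, …
ICs: h(0) = -24.

f: a_k = 0, -12, 0, 64, 0, -3072/5, 0, 49152/7, …
L₀ from L_f via x↦r, Dx↦r'^{-1}Dx.
Derive L from L₀ (diff closure).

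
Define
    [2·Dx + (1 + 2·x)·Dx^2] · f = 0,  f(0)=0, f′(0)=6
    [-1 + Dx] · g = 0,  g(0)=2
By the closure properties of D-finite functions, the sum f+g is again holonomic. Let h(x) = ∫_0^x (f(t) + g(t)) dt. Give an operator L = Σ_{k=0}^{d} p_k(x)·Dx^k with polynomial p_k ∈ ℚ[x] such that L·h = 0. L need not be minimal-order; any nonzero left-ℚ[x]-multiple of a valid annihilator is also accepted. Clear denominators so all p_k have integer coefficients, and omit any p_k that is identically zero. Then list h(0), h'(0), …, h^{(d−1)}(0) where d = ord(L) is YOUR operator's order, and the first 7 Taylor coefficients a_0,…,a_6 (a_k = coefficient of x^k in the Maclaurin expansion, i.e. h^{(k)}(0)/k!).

f: a_k = 0, 6, -6, 8, -12, 96/5, -32, …
g: a_k = 2, 2, 1, 1/3, 1/12, 1/60, 1/360, …
L₀ := lclm(L_f,L_g); ord L₀ ≤ 2+1.
h=∫₀ˣh₀: take L = L₀·Dx.
L = (-10 - 4·x)·Dx^2 + (7 - 4·x - 4·x^2)·Dx^3 + (3 + 8·x + 4·x^2)·Dx^4  (order 4).
h: a_k = 0, 2, 4, -5/3, 25/12, -143/60, 1153/360, …
ICs: h(0) = 0, h′(0) = 2, h′′(0) = 8, h′′′(0) = -10.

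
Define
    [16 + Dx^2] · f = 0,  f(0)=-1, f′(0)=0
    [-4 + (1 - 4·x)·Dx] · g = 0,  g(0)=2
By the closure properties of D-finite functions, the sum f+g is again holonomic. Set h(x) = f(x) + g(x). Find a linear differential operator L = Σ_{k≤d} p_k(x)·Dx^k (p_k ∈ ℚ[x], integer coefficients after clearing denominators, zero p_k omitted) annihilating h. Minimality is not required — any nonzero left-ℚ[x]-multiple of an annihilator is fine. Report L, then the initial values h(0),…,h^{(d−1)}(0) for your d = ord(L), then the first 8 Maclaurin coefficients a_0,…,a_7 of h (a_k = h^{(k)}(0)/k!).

L = (-448 + 512·x - 1024·x^2) + (48 - 320·x + 768·x^2 - 1024·x^3)·Dx + (-28 + 32·x - 64·x^2)·Dx^2 + (3 - 20·x + 48·x^2 - 64·x^3)·Dx^3  (order 3).
h: a_k = 1, 8, 40, 128, 1504/3, 2048, 368896/45, 32768, …
ICs: h(0) = 1, h′(0) = 8, h′′(0) = 80.

f: a_k = -1, 0, 8, 0, -32/3, 0, 256/45, 0, …
g: a_k = 2, 8, 32, 128, 512, 2048, 8192, 32768, …
f+g: L₀ = lclm(L_f,L_g), ord ≤ 2+1.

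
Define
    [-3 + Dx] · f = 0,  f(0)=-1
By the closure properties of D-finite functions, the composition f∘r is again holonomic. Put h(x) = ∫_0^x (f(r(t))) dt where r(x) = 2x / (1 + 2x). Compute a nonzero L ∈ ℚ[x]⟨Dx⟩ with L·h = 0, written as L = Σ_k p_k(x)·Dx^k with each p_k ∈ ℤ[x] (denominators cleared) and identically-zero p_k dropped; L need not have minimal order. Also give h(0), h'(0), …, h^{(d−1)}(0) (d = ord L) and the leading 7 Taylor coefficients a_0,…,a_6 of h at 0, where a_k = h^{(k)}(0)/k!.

f: a_k = -1, -3, -9/2, -9/2, -27/8, -81/40, -81/80, …
Substitute x→r, Dx→(1/r')Dx; clear ⇒ L₀.
h=∫h₀ ⇒ L = L₀·Dx.
L = -6·Dx + (1 + 4·x + 4·x^2)·Dx^2  (order 2).
h: a_k = 0, -1, -3, -2, 3, -6/5, -14/5, …
ICs: h(0) = 0, h′(0) = -1.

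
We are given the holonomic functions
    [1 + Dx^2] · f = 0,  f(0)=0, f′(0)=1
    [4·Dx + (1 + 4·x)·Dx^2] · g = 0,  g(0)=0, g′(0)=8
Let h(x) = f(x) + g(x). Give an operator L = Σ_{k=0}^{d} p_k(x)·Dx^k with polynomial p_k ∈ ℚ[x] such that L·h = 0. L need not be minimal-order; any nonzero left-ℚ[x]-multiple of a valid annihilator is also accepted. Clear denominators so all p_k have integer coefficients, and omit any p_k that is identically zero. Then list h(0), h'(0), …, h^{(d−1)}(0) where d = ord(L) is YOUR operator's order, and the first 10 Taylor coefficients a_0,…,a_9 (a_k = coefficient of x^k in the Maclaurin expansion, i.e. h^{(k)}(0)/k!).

f: a_k = 0, 1, 0, -1/6, 0, 1/120, 0, -1/5040, 0, 1/362880, …
g: a_k = 0, 8, -16, 128/3, -128, 2048/5, -4096/3, 32768/7, -16384, 524288/9, …
Weyl lclm of L_f,L_g ⇒ L₀ (ord ≤ 4).
L = (388 + 32·x + 64·x^2)·Dx + (33 + 140·x + 48·x^2 + 64·x^3)·Dx^2 + (388 + 32·x + 64·x^2)·Dx^3 + (33 + 140·x + 48·x^2 + 64·x^3)·Dx^4  (order 4).
h: a_k = 0, 9, -16, 85/2, -128, 49153/120, -4096/3, 23592959/5040, -16384, 21139292161/362880, …
ICs: h(0) = 0, h′(0) = 9, h′′(0) = -32, h′′′(0) = 255.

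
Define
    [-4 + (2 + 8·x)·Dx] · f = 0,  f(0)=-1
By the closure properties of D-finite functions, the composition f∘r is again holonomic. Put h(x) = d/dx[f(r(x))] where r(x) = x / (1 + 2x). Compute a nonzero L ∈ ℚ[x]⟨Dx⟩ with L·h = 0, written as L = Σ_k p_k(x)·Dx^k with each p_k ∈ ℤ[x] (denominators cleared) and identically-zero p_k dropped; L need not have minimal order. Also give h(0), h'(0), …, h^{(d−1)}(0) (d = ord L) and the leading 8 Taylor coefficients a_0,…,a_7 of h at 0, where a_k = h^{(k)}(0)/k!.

L = (-6 - 24·x) + (-1 - 8·x - 12·x^2)·Dx  (order 1).
h: a_k = -2, 12, -60, 296, -1500, 7848, -42168, 231120, …
ICs: h(0) = -2.

f: a_k = -1, -2, 2, -4, 10, -28, 84, -264, …
h₀=f(r): pull back L_f along r ⇒ L₀.
Derive L from L₀ (diff closure).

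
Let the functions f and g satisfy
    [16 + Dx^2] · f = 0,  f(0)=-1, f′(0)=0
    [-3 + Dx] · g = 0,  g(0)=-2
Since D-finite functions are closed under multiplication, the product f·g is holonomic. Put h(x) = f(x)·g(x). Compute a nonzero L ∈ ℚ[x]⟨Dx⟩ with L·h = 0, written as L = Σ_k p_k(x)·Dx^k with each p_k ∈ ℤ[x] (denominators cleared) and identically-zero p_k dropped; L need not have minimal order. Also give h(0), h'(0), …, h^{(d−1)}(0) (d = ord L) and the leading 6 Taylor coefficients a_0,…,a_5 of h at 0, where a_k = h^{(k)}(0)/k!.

f: a_k = -1, 0, 8, 0, -32/3, 0, …
g: a_k = -2, -6, -9, -9, -27/4, -81/20, …
L₀ := L_f ⊗_s L_g (sym. prod.), ord ≤ 2.
L = 25 - 6·Dx + Dx^2  (order 2).
h: a_k = 2, 6, -7, -39, -527/12, -79/20, …
ICs: h(0) = 2, h′(0) = 6.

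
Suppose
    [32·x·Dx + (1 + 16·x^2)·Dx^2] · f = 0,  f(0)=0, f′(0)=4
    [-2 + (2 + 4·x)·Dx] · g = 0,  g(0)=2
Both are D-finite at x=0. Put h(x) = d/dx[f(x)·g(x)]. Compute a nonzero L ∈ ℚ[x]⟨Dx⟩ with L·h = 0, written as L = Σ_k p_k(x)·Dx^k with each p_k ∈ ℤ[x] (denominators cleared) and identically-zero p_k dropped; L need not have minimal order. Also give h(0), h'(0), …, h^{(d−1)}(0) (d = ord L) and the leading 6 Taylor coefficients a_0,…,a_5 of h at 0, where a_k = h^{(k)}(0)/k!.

L = (29 + 320·x - 1120·x^2 - 3072·x^3 - 768·x^4) + (38 + 300·x - 576·x^2 - 6656·x^3 - 10752·x^4 - 3072·x^5)·Dx + (3 - 20·x - 84·x^2 - 512·x^3 - 2176·x^4 - 3072·x^5 - 1024·x^6)·Dx^2  (order 2).
h: a_k = 8, 16, -140, -464/3, 6389/3, 11858/5, …
ICs: h(0) = 8, h′(0) = 16.

f: a_k = 0, 4, 0, -64/3, 0, 1024/5, …
g: a_k = 2, 2, -1, 1, -5/4, 7/4, …
h₀=f·g: eliminate ⇒ L₀, order ≤ 2·1.
h₀' ⇒ L via d/dx closure of L₀.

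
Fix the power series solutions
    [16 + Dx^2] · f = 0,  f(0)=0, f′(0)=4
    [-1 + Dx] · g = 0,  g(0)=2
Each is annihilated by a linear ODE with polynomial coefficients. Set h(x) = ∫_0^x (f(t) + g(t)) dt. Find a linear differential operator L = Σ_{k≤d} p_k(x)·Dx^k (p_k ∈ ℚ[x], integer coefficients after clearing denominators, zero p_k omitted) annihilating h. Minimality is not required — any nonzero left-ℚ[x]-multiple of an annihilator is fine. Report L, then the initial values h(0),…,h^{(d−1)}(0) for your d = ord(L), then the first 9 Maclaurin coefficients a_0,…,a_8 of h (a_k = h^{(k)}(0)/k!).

L = -16·Dx + 16·Dx^2 - Dx^3 + Dx^4  (order 4).
h: a_k = 0, 2, 3, 1/3, -31/12, 1/60, 57/40, 1/2520, -8191/20160, …
ICs: h(0) = 0, h′(0) = 2, h′′(0) = 6, h′′′(0) = 2.

f: a_k = 0, 4, 0, -32/3, 0, 128/15, 0, -1024/315, 0, …
g: a_k = 2, 2, 1, 1/3, 1/12, 1/60, 1/360, 1/2520, 1/20160, …
Weyl lclm of L_f,L_g ⇒ L₀ (ord ≤ 3).
h=∫₀ˣh₀: take L = L₀·Dx.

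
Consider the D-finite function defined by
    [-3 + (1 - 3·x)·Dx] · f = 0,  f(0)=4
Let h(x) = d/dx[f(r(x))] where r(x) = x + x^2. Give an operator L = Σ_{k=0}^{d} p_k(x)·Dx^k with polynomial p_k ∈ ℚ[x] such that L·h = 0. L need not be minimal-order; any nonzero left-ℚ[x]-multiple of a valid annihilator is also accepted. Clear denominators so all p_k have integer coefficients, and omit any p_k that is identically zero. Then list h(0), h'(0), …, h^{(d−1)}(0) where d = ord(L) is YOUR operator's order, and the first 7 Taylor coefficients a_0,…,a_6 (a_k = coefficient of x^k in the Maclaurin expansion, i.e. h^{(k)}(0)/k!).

L = (8 + 18·x + 18·x^2) + (-1 + x + 9·x^2 + 6·x^3)·Dx  (order 1).
h: a_k = 12, 96, 540, 2736, 12960, 58968, 260820, …
ICs: h(0) = 12.

f: a_k = 4, 12, 36, 108, 324, 972, 2916, …
Substitute x→r, Dx→(1/r')Dx; clear ⇒ L₀.
h=h₀': d/dx-closure on L₀ ⇒ L.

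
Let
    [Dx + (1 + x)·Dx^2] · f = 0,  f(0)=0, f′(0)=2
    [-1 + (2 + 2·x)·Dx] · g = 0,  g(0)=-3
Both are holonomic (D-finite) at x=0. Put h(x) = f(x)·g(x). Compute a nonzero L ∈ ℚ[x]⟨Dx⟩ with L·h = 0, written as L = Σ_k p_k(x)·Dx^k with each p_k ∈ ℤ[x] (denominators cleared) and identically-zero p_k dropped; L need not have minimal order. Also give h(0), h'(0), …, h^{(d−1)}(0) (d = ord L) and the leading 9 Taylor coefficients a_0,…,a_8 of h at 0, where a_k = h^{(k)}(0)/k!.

f: a_k = 0, 2, -1, 2/3, -1/2, 2/5, -1/3, 2/7, -1/4, …
g: a_k = -3, -3/2, 3/8, -3/16, 15/128, -21/256, 63/1024, -99/2048, 1287/32768, …
f·g: L₀ = L_f ⊗_s L_g, ord ≤ 2·1.
L = 1 + (4 + 8·x + 4·x^2)·Dx^2  (order 2).
h: a_k = 0, -6, 0, 1/4, -1/4, 71/320, -31/160, 3043/17920, -2689/17920, …
ICs: h(0) = 0, h′(0) = -6.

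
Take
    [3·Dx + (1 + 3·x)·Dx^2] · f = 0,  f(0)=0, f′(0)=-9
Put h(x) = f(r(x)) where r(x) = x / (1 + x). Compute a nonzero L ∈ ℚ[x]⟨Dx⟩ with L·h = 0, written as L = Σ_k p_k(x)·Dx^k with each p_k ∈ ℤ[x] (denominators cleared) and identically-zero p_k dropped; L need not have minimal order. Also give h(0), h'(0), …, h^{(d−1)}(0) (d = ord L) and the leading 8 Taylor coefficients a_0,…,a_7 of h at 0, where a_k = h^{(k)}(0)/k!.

L = (5 + 8·x)·Dx + (1 + 5·x + 4·x^2)·Dx^2  (order 2).
h: a_k = 0, -9, 45/2, -63, 765/4, -3069/5, 4095/2, -49149/7, …
ICs: h(0) = 0, h′(0) = -9.

f: a_k = 0, -9, 27/2, -27, 243/4, -729/5, 729/2, -6561/7, …
Substitute x→r, Dx→(1/r')Dx; clear ⇒ L₀.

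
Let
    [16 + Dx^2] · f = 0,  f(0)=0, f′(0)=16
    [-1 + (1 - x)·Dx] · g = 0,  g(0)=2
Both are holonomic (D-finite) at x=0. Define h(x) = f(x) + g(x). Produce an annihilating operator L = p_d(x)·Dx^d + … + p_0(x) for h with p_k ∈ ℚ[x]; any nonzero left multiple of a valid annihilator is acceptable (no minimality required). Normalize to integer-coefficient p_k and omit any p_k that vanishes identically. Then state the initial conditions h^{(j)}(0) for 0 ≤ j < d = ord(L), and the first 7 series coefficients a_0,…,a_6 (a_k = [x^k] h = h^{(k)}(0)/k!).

L = (-176 + 256·x - 128·x^2) + (144 - 400·x + 384·x^2 - 128·x^3)·Dx + (-11 + 16·x - 8·x^2)·Dx^2 + (9 - 25·x + 24·x^2 - 8·x^3)·Dx^3  (order 3).
h: a_k = 2, 18, 2, -122/3, 2, 542/15, 2, …
ICs: h(0) = 2, h′(0) = 18, h′′(0) = 4.

f: a_k = 0, 16, 0, -128/3, 0, 512/15, 0, …
g: a_k = 2, 2, 2, 2, 2, 2, 2, …
Sum ⇒ L₀ = lclm(L_f,L_g) in ℚ(x)⟨Dx⟩.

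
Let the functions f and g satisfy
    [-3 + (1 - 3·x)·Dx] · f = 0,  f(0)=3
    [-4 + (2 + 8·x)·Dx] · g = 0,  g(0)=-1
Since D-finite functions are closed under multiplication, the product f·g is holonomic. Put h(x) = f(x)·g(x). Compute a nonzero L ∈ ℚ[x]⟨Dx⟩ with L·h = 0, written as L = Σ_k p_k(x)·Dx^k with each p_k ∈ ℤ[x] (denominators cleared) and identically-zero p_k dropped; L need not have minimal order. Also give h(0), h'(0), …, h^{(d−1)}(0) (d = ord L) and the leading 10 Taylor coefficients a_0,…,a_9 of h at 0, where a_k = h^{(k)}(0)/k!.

f: a_k = 3, 9, 27, 81, 243, 729, 2187, 6561, 19683, 59049, …
g: a_k = -1, -2, 2, -4, 10, -28, 84, -264, 858, -2860, …
f·g: L₀ = L_f ⊗_s L_g, ord ≤ 1·1.
L = (5 + 6·x) + (-1 - x + 12·x^2)·Dx  (order 1).
h: a_k = -3, -15, -39, -129, -357, -1155, -3213, -10431, -28719, -94737, …
ICs: h(0) = -3.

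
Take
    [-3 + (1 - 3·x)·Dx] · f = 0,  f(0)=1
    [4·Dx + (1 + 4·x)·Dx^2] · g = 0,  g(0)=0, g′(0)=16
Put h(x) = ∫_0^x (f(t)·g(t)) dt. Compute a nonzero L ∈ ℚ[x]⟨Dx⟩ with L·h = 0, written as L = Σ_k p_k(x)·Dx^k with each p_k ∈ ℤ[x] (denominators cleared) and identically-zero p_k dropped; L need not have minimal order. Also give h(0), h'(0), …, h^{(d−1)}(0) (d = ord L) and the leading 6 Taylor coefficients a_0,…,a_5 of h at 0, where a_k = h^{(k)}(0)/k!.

f: a_k = 1, 3, 9, 27, 81, 243, …
g: a_k = 0, 16, -32, 256/3, -256, 4096/5, …
h₀=f·g: eliminate ⇒ L₀, order ≤ 1·2.
h=∫₀ˣh₀: take L = L₀·Dx.
L = 12·Dx + (2 + 36·x)·Dx^2 + (-1 - x + 12·x^2)·Dx^3  (order 3).
h: a_k = 0, 0, 8, 16/3, 100/3, 144/5, …
ICs: h(0) = 0, h′(0) = 0, h′′(0) = 16.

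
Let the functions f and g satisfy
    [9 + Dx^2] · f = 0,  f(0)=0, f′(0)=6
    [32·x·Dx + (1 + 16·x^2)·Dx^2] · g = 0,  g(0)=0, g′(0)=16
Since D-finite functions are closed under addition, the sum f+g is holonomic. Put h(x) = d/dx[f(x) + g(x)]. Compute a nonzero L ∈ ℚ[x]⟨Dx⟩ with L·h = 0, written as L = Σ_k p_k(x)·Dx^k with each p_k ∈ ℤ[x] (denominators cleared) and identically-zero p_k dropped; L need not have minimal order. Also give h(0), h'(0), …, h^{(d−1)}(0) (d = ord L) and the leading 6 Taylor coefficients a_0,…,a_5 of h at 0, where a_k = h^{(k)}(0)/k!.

L = (-52704·x + 967680·x^3 + 663552·x^5) + (-207 + 13104·x^2 + 283392·x^4 + 331776·x^6)·Dx + (-5856·x + 107520·x^3 + 73728·x^5)·Dx^2 + (-23 + 1456·x^2 + 31488·x^4 + 36864·x^6)·Dx^3  (order 3).
h: a_k = 22, 0, -283, 0, 16465/4, 0, …
ICs: h(0) = 22, h′(0) = 0, h′′(0) = -566.

f: a_k = 0, 6, 0, -9, 0, 81/20, …
g: a_k = 0, 16, 0, -256/3, 0, 4096/5, …
h₀=f+g: left-lcm gives L₀, ord ≤ 4.
Derive L from L₀ (diff closure).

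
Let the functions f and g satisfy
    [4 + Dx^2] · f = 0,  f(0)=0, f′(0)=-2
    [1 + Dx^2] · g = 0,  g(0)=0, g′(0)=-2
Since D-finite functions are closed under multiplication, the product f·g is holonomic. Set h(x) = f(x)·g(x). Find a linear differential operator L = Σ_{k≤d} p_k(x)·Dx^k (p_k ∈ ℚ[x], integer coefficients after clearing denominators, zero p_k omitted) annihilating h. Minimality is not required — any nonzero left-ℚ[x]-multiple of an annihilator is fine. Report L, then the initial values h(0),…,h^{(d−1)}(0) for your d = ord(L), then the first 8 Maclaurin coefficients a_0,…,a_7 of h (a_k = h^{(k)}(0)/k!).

f: a_k = 0, -2, 0, 4/3, 0, -4/15, 0, 8/315, …
g: a_k = 0, -2, 0, 1/3, 0, -1/60, 0, 1/2520, …
h₀=f·g: eliminate ⇒ L₀, order ≤ 2·2.
L = 9 + 10·Dx^2 + Dx^4  (order 4).
h: a_k = 0, 0, 4, 0, -10/3, 0, 91/90, 0, …
ICs: h(0) = 0, h′(0) = 0, h′′(0) = 8, h′′′(0) = 0.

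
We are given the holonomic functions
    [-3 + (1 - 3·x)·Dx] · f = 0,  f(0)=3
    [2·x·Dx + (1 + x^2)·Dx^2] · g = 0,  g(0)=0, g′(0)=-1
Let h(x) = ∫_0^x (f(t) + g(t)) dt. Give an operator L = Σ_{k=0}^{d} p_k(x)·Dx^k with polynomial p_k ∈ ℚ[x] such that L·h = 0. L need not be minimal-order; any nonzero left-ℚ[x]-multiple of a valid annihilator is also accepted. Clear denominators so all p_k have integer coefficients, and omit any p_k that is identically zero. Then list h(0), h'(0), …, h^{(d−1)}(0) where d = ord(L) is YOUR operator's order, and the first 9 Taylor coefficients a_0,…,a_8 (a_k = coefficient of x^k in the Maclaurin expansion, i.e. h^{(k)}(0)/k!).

L = (-6 + 72·x + 18·x^2)·Dx^2 + (28 - 6·x + 60·x^2 + 18·x^3)·Dx^3 + (-3 + 8·x + 8·x^3 + 3·x^4)·Dx^4  (order 4).
h: a_k = 0, 3, 4, 9, 61/3, 243/5, 1822/15, 2187/7, 5741/7, …
ICs: h(0) = 0, h′(0) = 3, h′′(0) = 8, h′′′(0) = 54.

f: a_k = 3, 9, 27, 81, 243, 729, 2187, 6561, 19683, …
g: a_k = 0, -1, 0, 1/3, 0, -1/5, 0, 1/7, 0, …
Sum ⇒ L₀ = lclm(L_f,L_g) in ℚ(x)⟨Dx⟩.
∫: right-multiply L₀ by Dx.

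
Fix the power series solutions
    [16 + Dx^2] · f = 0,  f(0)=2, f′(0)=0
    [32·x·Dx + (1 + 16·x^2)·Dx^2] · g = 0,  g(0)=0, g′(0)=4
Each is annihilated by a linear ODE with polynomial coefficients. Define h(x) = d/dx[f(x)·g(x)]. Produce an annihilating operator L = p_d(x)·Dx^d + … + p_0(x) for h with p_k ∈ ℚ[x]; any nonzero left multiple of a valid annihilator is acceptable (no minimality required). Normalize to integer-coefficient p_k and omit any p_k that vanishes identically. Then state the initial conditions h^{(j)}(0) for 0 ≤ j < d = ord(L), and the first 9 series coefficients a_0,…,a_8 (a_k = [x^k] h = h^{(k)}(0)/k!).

f: a_k = 2, 0, -16, 0, 64/3, 0, -512/45, 0, 1024/315, …
g: a_k = 0, 4, 0, -64/3, 0, 1024/5, 0, -16384/7, 0, …
h₀=f·g: eliminate ⇒ L₀, order ≤ 2·2.
h₀' ⇒ L via d/dx closure of L₀.
L = (14080 + 602112·x^2 + 15106048·x^4 + 50331648·x^6 + 100663296·x^8 + 268435456·x^10 + 2147483648·x^12) + (8704·x + 581632·x^3 + 9175040·x^5 + 41943040·x^7 + 167772160·x^9 + 536870912·x^11)·Dx + (960 + 43520·x^2 + 1093632·x^4 + 4849664·x^6 + 16777216·x^8 + 67108864·x^10 + 268435456·x^12)·Dx^2 + (544·x + 36352·x^3 + 573440·x^5 + 2621440·x^7 + 10485760·x^9 + 33554432·x^11)·Dx^3 + (5 + 368·x^2 + 9344·x^4 + 106496·x^6 + 655360·x^8 + 3145728·x^10 + 8388608·x^12)·Dx^4  (order 4).
h: a_k = 8, 0, -320, 0, 12544/3, 0, -2664448/45, 0, 94810112/105, …
ICs: h(0) = 8, h′(0) = 0, h′′(0) = -640, h′′′(0) = 0.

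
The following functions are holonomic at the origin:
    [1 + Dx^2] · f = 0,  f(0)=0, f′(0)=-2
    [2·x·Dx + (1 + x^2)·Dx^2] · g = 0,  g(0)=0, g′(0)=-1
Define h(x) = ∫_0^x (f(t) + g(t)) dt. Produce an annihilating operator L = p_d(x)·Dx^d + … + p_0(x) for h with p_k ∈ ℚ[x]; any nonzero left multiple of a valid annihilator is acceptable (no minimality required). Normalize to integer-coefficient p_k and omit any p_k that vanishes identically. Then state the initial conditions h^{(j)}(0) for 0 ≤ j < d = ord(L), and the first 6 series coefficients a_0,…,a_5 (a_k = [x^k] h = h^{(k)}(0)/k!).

L = (-22·x + 28·x^3 + 2·x^5)·Dx^2 + (-1 + 7·x^2 + 9·x^4 + x^6)·Dx^3 + (-22·x + 28·x^3 + 2·x^5)·Dx^4 + (-1 + 7·x^2 + 9·x^4 + x^6)·Dx^5  (order 5).
h: a_k = 0, 0, -3/2, 0, 1/6, 0, …
ICs: h(0) = 0, h′(0) = 0, h′′(0) = -3, h′′′(0) = 0, h′′′′(0) = 4.

f: a_k = 0, -2, 0, 1/3, 0, -1/60, …
g: a_k = 0, -1, 0, 1/3, 0, -1/5, …
h₀=f+g: left-lcm gives L₀, ord ≤ 4.
h=∫₀ˣh₀: take L = L₀·Dx.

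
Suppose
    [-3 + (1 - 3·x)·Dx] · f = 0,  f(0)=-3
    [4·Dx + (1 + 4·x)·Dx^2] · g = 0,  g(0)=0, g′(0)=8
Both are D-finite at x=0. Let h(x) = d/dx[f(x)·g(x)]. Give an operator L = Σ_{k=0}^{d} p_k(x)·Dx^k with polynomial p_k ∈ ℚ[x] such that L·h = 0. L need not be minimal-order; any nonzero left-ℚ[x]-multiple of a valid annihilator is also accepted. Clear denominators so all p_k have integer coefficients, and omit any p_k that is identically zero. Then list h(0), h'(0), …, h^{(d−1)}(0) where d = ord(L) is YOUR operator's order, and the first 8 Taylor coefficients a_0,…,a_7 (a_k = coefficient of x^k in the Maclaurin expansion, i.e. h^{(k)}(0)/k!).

f: a_k = -3, -9, -27, -81, -243, -729, -2187, -6561, …
g: a_k = 0, 8, -16, 128/3, -128, 2048/5, -4096/3, 32768/7, …
h₀=f·g: eliminate ⇒ L₀, order ≤ 1·2.
h=h₀': d/dx-closure on L₀ ⇒ L.
L = 48 + (1 + 60·x)·Dx + (-1 - x + 12·x^2)·Dx^2  (order 2).
h: a_k = -24, -48, -600, -864, -9384, -46032/5, -652632/5, -1900608/35, …
ICs: h(0) = -24, h′(0) = -48.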